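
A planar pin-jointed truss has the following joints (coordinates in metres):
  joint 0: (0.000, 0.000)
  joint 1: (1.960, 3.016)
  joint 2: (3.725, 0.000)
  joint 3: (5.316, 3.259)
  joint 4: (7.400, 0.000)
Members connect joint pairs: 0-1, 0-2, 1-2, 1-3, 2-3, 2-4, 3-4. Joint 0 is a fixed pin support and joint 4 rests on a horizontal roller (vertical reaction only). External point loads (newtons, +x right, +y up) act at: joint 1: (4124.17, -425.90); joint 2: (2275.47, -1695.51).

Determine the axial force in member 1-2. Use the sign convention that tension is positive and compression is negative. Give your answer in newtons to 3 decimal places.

N=5 nodes, M=7 members, R=3 reactions → 2N=10, M+R=10
member 0 (0-1): L=3.5969, (cx,cy)=(0.5449,0.8385)
member 1 (0-2): L=3.7250, (cx,cy)=(1.0000,0.0000)
member 2 (1-2): L=3.4945, (cx,cy)=(0.5051,-0.8631)
member 3 (1-3): L=3.3648, (cx,cy)=(0.9974,0.0722)
member 4 (2-3): L=3.6266, (cx,cy)=(0.4387,0.8986)
member 5 (2-4): L=3.6750, (cx,cy)=(1.0000,0.0000)
member 6 (3-4): L=3.8684, (cx,cy)=(0.5387,-0.8425)
solve A·x = −loads:
  F[0-1] = +627.0250 N (tension)
  F[0-2] = +6057.9677 N (tension)
  F[1-2] = -1362.2485 N (compression)
  F[1-3] = -3102.5539 N (compression)
  F[2-3] = +3195.1065 N (tension)
  F[2-4] = +1692.7573 N (tension)
  F[3-4] = -3142.1203 N (compression)
  Rx@0 = -6399.6400 N
  Ry@0 = -525.7570 N
  Ry@4 = +2647.1670 N

-1362.249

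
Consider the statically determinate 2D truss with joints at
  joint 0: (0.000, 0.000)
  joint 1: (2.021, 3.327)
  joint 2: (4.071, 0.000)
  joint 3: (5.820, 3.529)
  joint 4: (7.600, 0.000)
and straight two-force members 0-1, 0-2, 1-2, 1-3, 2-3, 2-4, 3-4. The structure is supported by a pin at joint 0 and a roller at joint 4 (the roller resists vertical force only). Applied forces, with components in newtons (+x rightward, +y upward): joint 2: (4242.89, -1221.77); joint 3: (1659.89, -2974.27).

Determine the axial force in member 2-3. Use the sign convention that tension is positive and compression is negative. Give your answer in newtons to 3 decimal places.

847.851

N=5 nodes, M=7 members, R=3 reactions → 2N=10, M+R=10
member 0 (0-1): L=3.8927, (cx,cy)=(0.5192,0.8547)
member 1 (0-2): L=4.0710, (cx,cy)=(1.0000,0.0000)
member 2 (1-2): L=3.9079, (cx,cy)=(0.5246,-0.8514)
member 3 (1-3): L=3.8044, (cx,cy)=(0.9986,0.0531)
member 4 (2-3): L=3.9386, (cx,cy)=(0.4441,0.8960)
member 5 (2-4): L=3.5290, (cx,cy)=(1.0000,0.0000)
member 6 (3-4): L=3.9525, (cx,cy)=(0.4503,-0.8929)
solve A·x = −loads:
  F[0-1] = -577.0275 N (compression)
  F[0-2] = +6202.3568 N (tension)
  F[1-2] = +542.7778 N (tension)
  F[1-3] = -585.1341 N (compression)
  F[2-3] = +847.8511 N (tension)
  F[2-4] = +1867.6998 N (tension)
  F[3-4] = -4147.2358 N (compression)
  Rx@0 = -5902.7800 N
  Ry@0 = +493.1678 N
  Ry@4 = +3702.8722 N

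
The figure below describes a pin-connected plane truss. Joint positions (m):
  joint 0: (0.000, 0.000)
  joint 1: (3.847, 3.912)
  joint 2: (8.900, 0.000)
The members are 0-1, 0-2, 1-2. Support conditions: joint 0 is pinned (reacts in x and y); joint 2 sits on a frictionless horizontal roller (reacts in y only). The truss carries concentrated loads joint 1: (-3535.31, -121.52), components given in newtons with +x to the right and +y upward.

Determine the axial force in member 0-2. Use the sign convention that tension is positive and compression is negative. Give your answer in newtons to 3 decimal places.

N=3 nodes, M=3 members, R=3 reactions → 2N=6, M+R=6
member 0 (0-1): L=5.4866, (cx,cy)=(0.7012,0.7130)
member 1 (0-2): L=8.9000, (cx,cy)=(1.0000,0.0000)
member 2 (1-2): L=6.3903, (cx,cy)=(0.7907,-0.6122)
solve A·x = −loads:
  F[0-1] = -2276.1969 N (compression)
  F[0-2] = -1939.3352 N (compression)
  F[1-2] = +2452.6079 N (tension)
  Rx@0 = +3535.3100 N
  Ry@0 = +1622.9408 N
  Ry@2 = -1501.4208 N

-1939.335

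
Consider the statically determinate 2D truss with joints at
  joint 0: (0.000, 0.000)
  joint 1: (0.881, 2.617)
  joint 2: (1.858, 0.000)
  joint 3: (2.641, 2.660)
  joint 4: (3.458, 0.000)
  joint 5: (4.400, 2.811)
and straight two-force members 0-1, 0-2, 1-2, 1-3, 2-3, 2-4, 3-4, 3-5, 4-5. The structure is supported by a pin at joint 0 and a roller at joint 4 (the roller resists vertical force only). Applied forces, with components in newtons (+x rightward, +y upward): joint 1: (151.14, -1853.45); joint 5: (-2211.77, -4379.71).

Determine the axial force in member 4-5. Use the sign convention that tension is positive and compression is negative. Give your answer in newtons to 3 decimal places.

N=6 nodes, M=9 members, R=3 reactions → 2N=12, M+R=12
member 0 (0-1): L=2.7613, (cx,cy)=(0.3191,0.9477)
member 1 (0-2): L=1.8580, (cx,cy)=(1.0000,0.0000)
member 2 (1-2): L=2.7934, (cx,cy)=(0.3497,-0.9368)
member 3 (1-3): L=1.7605, (cx,cy)=(0.9997,0.0244)
member 4 (2-3): L=2.7728, (cx,cy)=(0.2824,0.9593)
member 5 (2-4): L=1.6000, (cx,cy)=(1.0000,0.0000)
member 6 (3-4): L=2.7826, (cx,cy)=(0.2936,-0.9559)
member 7 (3-5): L=1.7655, (cx,cy)=(0.9963,0.0855)
member 8 (4-5): L=2.9646, (cx,cy)=(0.3177,0.9482)
solve A·x = −loads:
  F[0-1] = -1974.9345 N (compression)
  F[0-2] = -1430.5250 N (compression)
  F[1-2] = -0.8650 N (compression)
  F[1-3] = -781.1755 N (compression)
  F[2-3] = +0.8448 N (tension)
  F[2-4] = -1431.0661 N (compression)
  F[3-4] = -49.6870 N (compression)
  F[3-5] = -768.9332 N (compression)
  F[4-5] = -4549.7280 N (compression)
  Rx@0 = +2060.6300 N
  Ry@0 = +1871.7195 N
  Ry@4 = +4361.4405 N

-4549.728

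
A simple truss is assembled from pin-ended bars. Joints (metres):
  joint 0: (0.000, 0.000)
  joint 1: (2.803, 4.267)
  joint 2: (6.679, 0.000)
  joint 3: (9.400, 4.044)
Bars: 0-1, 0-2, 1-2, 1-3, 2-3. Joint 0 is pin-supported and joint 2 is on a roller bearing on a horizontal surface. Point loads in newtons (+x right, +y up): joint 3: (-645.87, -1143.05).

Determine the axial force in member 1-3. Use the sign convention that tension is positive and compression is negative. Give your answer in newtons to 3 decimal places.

120.558

N=4 nodes, M=5 members, R=3 reactions → 2N=8, M+R=8
member 0 (0-1): L=5.1053, (cx,cy)=(0.5490,0.8358)
member 1 (0-2): L=6.6790, (cx,cy)=(1.0000,0.0000)
member 2 (1-2): L=5.7646, (cx,cy)=(0.6724,-0.7402)
member 3 (1-3): L=6.6008, (cx,cy)=(0.9994,-0.0338)
member 4 (2-3): L=4.8742, (cx,cy)=(0.5582,0.8297)
solve A·x = −loads:
  F[0-1] = +89.2717 N (tension)
  F[0-2] = -694.8835 N (compression)
  F[1-2] = -106.3027 N (compression)
  F[1-3] = +120.5580 N (tension)
  F[2-3] = -1372.7983 N (compression)
  Rx@0 = +645.8700 N
  Ry@0 = -74.6131 N
  Ry@2 = +1217.6631 N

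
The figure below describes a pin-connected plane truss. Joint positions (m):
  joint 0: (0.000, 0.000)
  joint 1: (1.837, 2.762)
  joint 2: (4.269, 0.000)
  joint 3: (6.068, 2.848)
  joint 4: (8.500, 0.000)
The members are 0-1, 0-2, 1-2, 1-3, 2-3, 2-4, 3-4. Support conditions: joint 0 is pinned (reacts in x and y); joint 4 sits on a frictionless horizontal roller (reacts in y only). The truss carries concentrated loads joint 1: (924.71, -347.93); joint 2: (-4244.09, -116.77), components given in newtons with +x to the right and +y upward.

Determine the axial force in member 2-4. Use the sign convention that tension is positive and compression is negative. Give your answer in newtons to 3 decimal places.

370.877

N=5 nodes, M=7 members, R=3 reactions → 2N=10, M+R=10
member 0 (0-1): L=3.3171, (cx,cy)=(0.5538,0.8327)
member 1 (0-2): L=4.2690, (cx,cy)=(1.0000,0.0000)
member 2 (1-2): L=3.6801, (cx,cy)=(0.6608,-0.7505)
member 3 (1-3): L=4.2319, (cx,cy)=(0.9998,0.0203)
member 4 (2-3): L=3.3686, (cx,cy)=(0.5340,0.8455)
member 5 (2-4): L=4.2310, (cx,cy)=(1.0000,0.0000)
member 6 (3-4): L=3.7451, (cx,cy)=(0.6494,-0.7605)
solve A·x = −loads:
  F[0-1] = -36.4904 N (compression)
  F[0-2] = -3299.1718 N (compression)
  F[1-2] = -440.8036 N (compression)
  F[1-3] = -653.7489 N (compression)
  F[2-3] = +529.4219 N (tension)
  F[2-4] = +370.8767 N (tension)
  F[3-4] = -571.1218 N (compression)
  Rx@0 = +3319.3800 N
  Ry@0 = +30.3838 N
  Ry@4 = +434.3162 N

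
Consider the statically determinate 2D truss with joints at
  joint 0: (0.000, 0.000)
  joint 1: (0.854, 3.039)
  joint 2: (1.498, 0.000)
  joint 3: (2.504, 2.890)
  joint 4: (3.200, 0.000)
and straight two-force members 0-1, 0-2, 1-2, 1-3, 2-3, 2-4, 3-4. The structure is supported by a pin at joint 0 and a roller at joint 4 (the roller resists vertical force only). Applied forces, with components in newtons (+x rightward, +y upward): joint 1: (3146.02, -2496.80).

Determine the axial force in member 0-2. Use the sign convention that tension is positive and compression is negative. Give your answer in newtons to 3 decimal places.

2820.812

N=5 nodes, M=7 members, R=3 reactions → 2N=10, M+R=10
member 0 (0-1): L=3.1567, (cx,cy)=(0.2705,0.9627)
member 1 (0-2): L=1.4980, (cx,cy)=(1.0000,0.0000)
member 2 (1-2): L=3.1065, (cx,cy)=(0.2073,-0.9783)
member 3 (1-3): L=1.6567, (cx,cy)=(0.9959,-0.0899)
member 4 (2-3): L=3.0601, (cx,cy)=(0.3287,0.9444)
member 5 (2-4): L=1.7020, (cx,cy)=(1.0000,0.0000)
member 6 (3-4): L=2.9726, (cx,cy)=(0.2341,-0.9722)
solve A·x = −loads:
  F[0-1] = +1202.0952 N (tension)
  F[0-2] = +2820.8117 N (tension)
  F[1-2] = -3542.6224 N (compression)
  F[1-3] = -2094.8867 N (compression)
  F[2-3] = +3669.6288 N (tension)
  F[2-4] = +880.0112 N (tension)
  F[3-4] = -3758.5426 N (compression)
  Rx@0 = -3146.0200 N
  Ry@0 = -1157.2694 N
  Ry@4 = +3654.0694 N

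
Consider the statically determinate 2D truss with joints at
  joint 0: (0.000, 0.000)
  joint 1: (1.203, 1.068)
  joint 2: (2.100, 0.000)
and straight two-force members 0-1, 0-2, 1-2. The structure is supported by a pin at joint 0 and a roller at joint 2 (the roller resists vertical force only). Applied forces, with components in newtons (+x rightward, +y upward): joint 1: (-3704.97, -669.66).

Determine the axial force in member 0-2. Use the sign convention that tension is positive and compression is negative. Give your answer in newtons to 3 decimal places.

-1260.354

N=3 nodes, M=3 members, R=3 reactions → 2N=6, M+R=6
member 0 (0-1): L=1.6087, (cx,cy)=(0.7478,0.6639)
member 1 (0-2): L=2.1000, (cx,cy)=(1.0000,0.0000)
member 2 (1-2): L=1.3947, (cx,cy)=(0.6431,-0.7657)
solve A·x = −loads:
  F[0-1] = -3268.9864 N (compression)
  F[0-2] = -1260.3542 N (compression)
  F[1-2] = +1959.6837 N (tension)
  Rx@0 = +3704.9700 N
  Ry@0 = +2170.2824 N
  Ry@2 = -1500.6224 N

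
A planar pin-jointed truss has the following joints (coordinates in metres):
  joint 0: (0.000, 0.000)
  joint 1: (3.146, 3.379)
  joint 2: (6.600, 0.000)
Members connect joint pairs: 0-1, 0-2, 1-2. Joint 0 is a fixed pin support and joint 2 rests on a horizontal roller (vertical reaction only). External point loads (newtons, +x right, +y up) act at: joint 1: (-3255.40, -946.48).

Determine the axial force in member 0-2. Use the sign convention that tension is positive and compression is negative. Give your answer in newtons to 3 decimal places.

-1242.490

N=3 nodes, M=3 members, R=3 reactions → 2N=6, M+R=6
member 0 (0-1): L=4.6168, (cx,cy)=(0.6814,0.7319)
member 1 (0-2): L=6.6000, (cx,cy)=(1.0000,0.0000)
member 2 (1-2): L=4.8320, (cx,cy)=(0.7148,-0.6993)
solve A·x = −loads:
  F[0-1] = -2953.9821 N (compression)
  F[0-2] = -1242.4901 N (compression)
  F[1-2] = +1738.1737 N (tension)
  Rx@0 = +3255.4000 N
  Ry@0 = +2161.9907 N
  Ry@2 = -1215.5107 N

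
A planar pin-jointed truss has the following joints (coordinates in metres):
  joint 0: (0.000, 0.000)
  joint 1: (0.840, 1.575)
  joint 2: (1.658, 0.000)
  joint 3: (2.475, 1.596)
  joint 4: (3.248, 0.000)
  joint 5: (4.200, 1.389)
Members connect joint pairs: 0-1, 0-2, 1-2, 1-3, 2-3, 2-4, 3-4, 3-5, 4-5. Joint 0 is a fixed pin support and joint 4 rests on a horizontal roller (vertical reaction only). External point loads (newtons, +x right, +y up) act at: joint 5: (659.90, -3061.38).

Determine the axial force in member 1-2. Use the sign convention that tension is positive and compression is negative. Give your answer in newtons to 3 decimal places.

-1311.248

N=6 nodes, M=9 members, R=3 reactions → 2N=12, M+R=12
member 0 (0-1): L=1.7850, (cx,cy)=(0.4706,0.8824)
member 1 (0-2): L=1.6580, (cx,cy)=(1.0000,0.0000)
member 2 (1-2): L=1.7748, (cx,cy)=(0.4609,-0.8874)
member 3 (1-3): L=1.6351, (cx,cy)=(0.9999,0.0128)
member 4 (2-3): L=1.7930, (cx,cy)=(0.4557,0.8901)
member 5 (2-4): L=1.5900, (cx,cy)=(1.0000,0.0000)
member 6 (3-4): L=1.7733, (cx,cy)=(0.4359,-0.9000)
member 7 (3-5): L=1.7374, (cx,cy)=(0.9929,-0.1191)
member 8 (4-5): L=1.6839, (cx,cy)=(0.5653,0.8249)
solve A·x = −loads:
  F[0-1] = +1336.7732 N (tension)
  F[0-2] = +30.8302 N (tension)
  F[1-2] = -1311.2480 N (compression)
  F[1-3] = +1233.5377 N (tension)
  F[2-3] = +1307.2694 N (tension)
  F[2-4] = -1169.2208 N (compression)
  F[3-4] = -1650.3734 N (compression)
  F[3-5] = +2566.8022 N (tension)
  F[4-5] = -3340.6554 N (compression)
  Rx@0 = -659.9000 N
  Ry@0 = -1179.5058 N
  Ry@4 = +4240.8858 N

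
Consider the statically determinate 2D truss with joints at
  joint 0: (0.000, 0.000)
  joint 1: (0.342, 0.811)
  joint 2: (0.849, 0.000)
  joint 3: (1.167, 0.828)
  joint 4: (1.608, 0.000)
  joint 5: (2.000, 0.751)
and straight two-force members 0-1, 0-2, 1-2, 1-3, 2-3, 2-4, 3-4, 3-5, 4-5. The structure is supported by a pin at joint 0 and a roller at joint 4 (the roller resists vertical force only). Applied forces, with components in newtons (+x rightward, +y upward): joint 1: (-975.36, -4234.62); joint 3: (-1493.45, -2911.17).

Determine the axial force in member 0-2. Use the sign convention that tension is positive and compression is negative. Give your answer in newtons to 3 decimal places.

N=6 nodes, M=9 members, R=3 reactions → 2N=12, M+R=12
member 0 (0-1): L=0.8802, (cx,cy)=(0.3886,0.9214)
member 1 (0-2): L=0.8490, (cx,cy)=(1.0000,0.0000)
member 2 (1-2): L=0.9564, (cx,cy)=(0.5301,-0.8479)
member 3 (1-3): L=0.8252, (cx,cy)=(0.9998,0.0206)
member 4 (2-3): L=0.8870, (cx,cy)=(0.3585,0.9335)
member 5 (2-4): L=0.7590, (cx,cy)=(1.0000,0.0000)
member 6 (3-4): L=0.9381, (cx,cy)=(0.4701,-0.8826)
member 7 (3-5): L=0.8366, (cx,cy)=(0.9958,-0.0920)
member 8 (4-5): L=0.8472, (cx,cy)=(0.4627,0.8865)
solve A·x = −loads:
  F[0-1] = -5853.2544 N (compression)
  F[0-2] = -194.4410 N (compression)
  F[1-2] = +1317.9362 N (tension)
  F[1-3] = -1998.0618 N (compression)
  F[2-3] = -1197.1146 N (compression)
  F[2-4] = +933.3841 N (tension)
  F[3-4] = -1985.5425 N (compression)
  F[3-5] = +0.0000 N (tension)
  F[4-5] = -0.0000 N (compression)
  Rx@0 = +2468.8100 N
  Ry@0 = +5393.3137 N
  Ry@4 = +1752.4763 N

-194.441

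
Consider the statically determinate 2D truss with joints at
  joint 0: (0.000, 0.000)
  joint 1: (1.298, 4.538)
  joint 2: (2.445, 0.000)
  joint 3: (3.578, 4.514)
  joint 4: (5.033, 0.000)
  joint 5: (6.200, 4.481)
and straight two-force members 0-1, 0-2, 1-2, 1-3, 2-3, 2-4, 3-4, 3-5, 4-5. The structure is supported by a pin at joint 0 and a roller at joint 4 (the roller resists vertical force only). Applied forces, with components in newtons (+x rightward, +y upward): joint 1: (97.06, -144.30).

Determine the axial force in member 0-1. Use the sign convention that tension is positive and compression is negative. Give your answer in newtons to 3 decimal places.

N=6 nodes, M=9 members, R=3 reactions → 2N=12, M+R=12
member 0 (0-1): L=4.7200, (cx,cy)=(0.2750,0.9614)
member 1 (0-2): L=2.4450, (cx,cy)=(1.0000,0.0000)
member 2 (1-2): L=4.6807, (cx,cy)=(0.2450,-0.9695)
member 3 (1-3): L=2.2801, (cx,cy)=(0.9999,-0.0105)
member 4 (2-3): L=4.6540, (cx,cy)=(0.2434,0.9699)
member 5 (2-4): L=2.5880, (cx,cy)=(1.0000,0.0000)
member 6 (3-4): L=4.7427, (cx,cy)=(0.3068,-0.9518)
member 7 (3-5): L=2.6222, (cx,cy)=(0.9999,-0.0126)
member 8 (4-5): L=4.6305, (cx,cy)=(0.2520,0.9677)
solve A·x = −loads:
  F[0-1] = -20.3561 N (compression)
  F[0-2] = +102.6580 N (tension)
  F[1-2] = -127.8768 N (compression)
  F[1-3] = -71.3259 N (compression)
  F[2-3] = +127.8236 N (tension)
  F[2-4] = +40.2039 N (tension)
  F[3-4] = -131.0481 N (compression)
  F[3-5] = +0.0000 N (tension)
  F[4-5] = -0.0000 N (compression)
  Rx@0 = -97.0600 N
  Ry@0 = +19.5713 N
  Ry@4 = +124.7287 N

-20.356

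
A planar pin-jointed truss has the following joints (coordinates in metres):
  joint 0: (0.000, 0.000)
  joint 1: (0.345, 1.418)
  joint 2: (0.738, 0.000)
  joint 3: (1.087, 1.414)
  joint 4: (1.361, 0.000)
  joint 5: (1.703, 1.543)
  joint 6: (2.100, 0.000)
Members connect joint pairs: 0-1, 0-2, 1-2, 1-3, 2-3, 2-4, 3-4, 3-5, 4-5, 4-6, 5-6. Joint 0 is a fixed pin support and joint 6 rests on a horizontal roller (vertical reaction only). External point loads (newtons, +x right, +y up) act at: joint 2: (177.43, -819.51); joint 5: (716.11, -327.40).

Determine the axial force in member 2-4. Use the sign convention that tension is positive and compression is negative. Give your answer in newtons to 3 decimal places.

565.527

N=7 nodes, M=11 members, R=3 reactions → 2N=14, M+R=14
member 0 (0-1): L=1.4594, (cx,cy)=(0.2364,0.9717)
member 1 (0-2): L=0.7380, (cx,cy)=(1.0000,0.0000)
member 2 (1-2): L=1.4715, (cx,cy)=(0.2671,-0.9637)
member 3 (1-3): L=0.7420, (cx,cy)=(1.0000,-0.0054)
member 4 (2-3): L=1.4564, (cx,cy)=(0.2396,0.9709)
member 5 (2-4): L=0.6230, (cx,cy)=(1.0000,0.0000)
member 6 (3-4): L=1.4403, (cx,cy)=(0.1902,-0.9817)
member 7 (3-5): L=0.6294, (cx,cy)=(0.9788,0.2050)
member 8 (4-5): L=1.5804, (cx,cy)=(0.2164,0.9763)
member 9 (4-6): L=0.7390, (cx,cy)=(1.0000,0.0000)
member 10 (5-6): L=1.5933, (cx,cy)=(0.2492,-0.9685)
solve A·x = −loads:
  F[0-1] = -69.1960 N (compression)
  F[0-2] = +909.8982 N (tension)
  F[1-2] = +69.9651 N (tension)
  F[1-3] = -35.0452 N (compression)
  F[2-3] = +774.6560 N (tension)
  F[2-4] = +565.5266 N (tension)
  F[3-4] = -705.5180 N (compression)
  F[3-5] = +290.9775 N (tension)
  F[4-5] = +709.4435 N (tension)
  F[4-6] = +277.7908 N (tension)
  F[5-6] = -1114.8393 N (compression)
  Rx@0 = -893.5400 N
  Ry@0 = +67.2346 N
  Ry@6 = +1079.6754 N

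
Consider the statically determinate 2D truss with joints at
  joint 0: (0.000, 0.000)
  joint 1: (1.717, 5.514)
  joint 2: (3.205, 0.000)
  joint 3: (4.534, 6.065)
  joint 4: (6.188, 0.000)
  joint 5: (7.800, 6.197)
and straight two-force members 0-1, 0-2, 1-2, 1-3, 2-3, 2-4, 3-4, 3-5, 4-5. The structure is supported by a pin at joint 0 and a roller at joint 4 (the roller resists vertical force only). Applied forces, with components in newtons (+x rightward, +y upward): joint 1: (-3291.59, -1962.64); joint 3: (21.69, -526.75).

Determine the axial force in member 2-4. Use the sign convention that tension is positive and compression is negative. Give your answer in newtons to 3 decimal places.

N=6 nodes, M=9 members, R=3 reactions → 2N=12, M+R=12
member 0 (0-1): L=5.7751, (cx,cy)=(0.2973,0.9548)
member 1 (0-2): L=3.2050, (cx,cy)=(1.0000,0.0000)
member 2 (1-2): L=5.7112, (cx,cy)=(0.2605,-0.9655)
member 3 (1-3): L=2.8704, (cx,cy)=(0.9814,0.1920)
member 4 (2-3): L=6.2089, (cx,cy)=(0.2140,0.9768)
member 5 (2-4): L=2.9830, (cx,cy)=(1.0000,0.0000)
member 6 (3-4): L=6.2865, (cx,cy)=(0.2631,-0.9648)
member 7 (3-5): L=3.2687, (cx,cy)=(0.9992,0.0404)
member 8 (4-5): L=6.4032, (cx,cy)=(0.2517,0.9678)
solve A·x = −loads:
  F[0-1] = -4682.3980 N (compression)
  F[0-2] = -1877.7827 N (compression)
  F[1-2] = +2833.0295 N (tension)
  F[1-3] = +1183.3668 N (tension)
  F[2-3] = -2800.0832 N (compression)
  F[2-4] = -540.3185 N (compression)
  F[3-4] = +2053.6312 N (tension)
  F[3-5] = +0.0000 N (tension)
  F[4-5] = -0.0000 N (compression)
  Rx@0 = +3269.9000 N
  Ry@0 = +4470.6667 N
  Ry@4 = -1981.2767 N

-540.318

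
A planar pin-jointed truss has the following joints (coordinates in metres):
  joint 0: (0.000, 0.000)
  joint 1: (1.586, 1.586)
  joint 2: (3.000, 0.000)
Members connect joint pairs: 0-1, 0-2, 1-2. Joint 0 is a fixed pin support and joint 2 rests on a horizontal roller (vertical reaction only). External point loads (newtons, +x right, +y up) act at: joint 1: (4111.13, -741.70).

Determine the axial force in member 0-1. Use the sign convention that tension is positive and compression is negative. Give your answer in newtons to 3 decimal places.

2579.284

N=3 nodes, M=3 members, R=3 reactions → 2N=6, M+R=6
member 0 (0-1): L=2.2429, (cx,cy)=(0.7071,0.7071)
member 1 (0-2): L=3.0000, (cx,cy)=(1.0000,0.0000)
member 2 (1-2): L=2.1248, (cx,cy)=(0.6655,-0.7464)
solve A·x = −loads:
  F[0-1] = +2579.2844 N (tension)
  F[0-2] = +2287.3005 N (tension)
  F[1-2] = -3437.1042 N (compression)
  Rx@0 = -4111.1300 N
  Ry@0 = -1823.8295 N
  Ry@2 = +2565.5295 N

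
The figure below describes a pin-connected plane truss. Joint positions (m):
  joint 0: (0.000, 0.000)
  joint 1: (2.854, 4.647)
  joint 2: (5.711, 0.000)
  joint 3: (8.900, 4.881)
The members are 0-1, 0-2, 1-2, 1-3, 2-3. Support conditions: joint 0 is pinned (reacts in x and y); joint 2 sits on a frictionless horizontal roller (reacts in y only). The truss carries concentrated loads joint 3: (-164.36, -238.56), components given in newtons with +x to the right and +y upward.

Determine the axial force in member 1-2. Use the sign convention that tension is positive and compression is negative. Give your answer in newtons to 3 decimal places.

8.129

N=4 nodes, M=5 members, R=3 reactions → 2N=8, M+R=8
member 0 (0-1): L=5.4534, (cx,cy)=(0.5233,0.8521)
member 1 (0-2): L=5.7110, (cx,cy)=(1.0000,0.0000)
member 2 (1-2): L=5.4550, (cx,cy)=(0.5237,-0.8519)
member 3 (1-3): L=6.0505, (cx,cy)=(0.9993,0.0387)
member 4 (2-3): L=5.8304, (cx,cy)=(0.5470,0.8372)
solve A·x = −loads:
  F[0-1] = -8.5222 N (compression)
  F[0-2] = -159.9000 N (compression)
  F[1-2] = +8.1286 N (tension)
  F[1-3] = -8.7238 N (compression)
  F[2-3] = -284.5605 N (compression)
  Rx@0 = +164.3600 N
  Ry@0 = +7.2620 N
  Ry@2 = +231.2980 N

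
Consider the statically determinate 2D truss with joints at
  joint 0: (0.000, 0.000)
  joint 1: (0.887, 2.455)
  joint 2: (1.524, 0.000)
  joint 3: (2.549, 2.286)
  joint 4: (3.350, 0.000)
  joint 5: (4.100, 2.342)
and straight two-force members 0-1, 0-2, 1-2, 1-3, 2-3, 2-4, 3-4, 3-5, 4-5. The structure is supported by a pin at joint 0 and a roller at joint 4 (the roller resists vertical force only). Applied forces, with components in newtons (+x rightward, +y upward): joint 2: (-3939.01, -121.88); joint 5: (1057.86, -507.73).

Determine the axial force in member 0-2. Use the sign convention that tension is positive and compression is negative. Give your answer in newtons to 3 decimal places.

-3165.421

N=6 nodes, M=9 members, R=3 reactions → 2N=12, M+R=12
member 0 (0-1): L=2.6103, (cx,cy)=(0.3398,0.9405)
member 1 (0-2): L=1.5240, (cx,cy)=(1.0000,0.0000)
member 2 (1-2): L=2.5363, (cx,cy)=(0.2512,-0.9679)
member 3 (1-3): L=1.6706, (cx,cy)=(0.9949,-0.1012)
member 4 (2-3): L=2.5053, (cx,cy)=(0.4091,0.9125)
member 5 (2-4): L=1.8260, (cx,cy)=(1.0000,0.0000)
member 6 (3-4): L=2.4223, (cx,cy)=(0.3307,-0.9437)
member 7 (3-5): L=1.5520, (cx,cy)=(0.9993,0.0361)
member 8 (4-5): L=2.4592, (cx,cy)=(0.3050,0.9524)
solve A·x = −loads:
  F[0-1] = +836.5711 N (tension)
  F[0-2] = -3165.4206 N (compression)
  F[1-2] = -865.5457 N (compression)
  F[1-3] = +504.2425 N (tension)
  F[2-3] = +1051.7376 N (tension)
  F[2-4] = +125.9005 N (tension)
  F[3-4] = -915.6004 N (compression)
  F[3-5] = +1235.5361 N (tension)
  F[4-5] = -579.9404 N (compression)
  Rx@0 = +2881.1500 N
  Ry@0 = -786.7919 N
  Ry@4 = +1416.4019 N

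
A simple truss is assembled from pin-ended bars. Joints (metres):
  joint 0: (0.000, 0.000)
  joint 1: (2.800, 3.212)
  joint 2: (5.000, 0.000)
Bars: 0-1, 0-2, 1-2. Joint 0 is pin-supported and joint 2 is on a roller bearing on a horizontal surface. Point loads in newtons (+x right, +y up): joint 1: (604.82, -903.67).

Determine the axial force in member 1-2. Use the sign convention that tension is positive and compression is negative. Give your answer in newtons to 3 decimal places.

-1084.314

N=3 nodes, M=3 members, R=3 reactions → 2N=6, M+R=6
member 0 (0-1): L=4.2611, (cx,cy)=(0.6571,0.7538)
member 1 (0-2): L=5.0000, (cx,cy)=(1.0000,0.0000)
member 2 (1-2): L=3.8932, (cx,cy)=(0.5651,-0.8250)
solve A·x = −loads:
  F[0-1] = -12.0436 N (compression)
  F[0-2] = +612.7340 N (tension)
  F[1-2] = -1084.3141 N (compression)
  Rx@0 = -604.8200 N
  Ry@0 = +9.0784 N
  Ry@2 = +894.5916 N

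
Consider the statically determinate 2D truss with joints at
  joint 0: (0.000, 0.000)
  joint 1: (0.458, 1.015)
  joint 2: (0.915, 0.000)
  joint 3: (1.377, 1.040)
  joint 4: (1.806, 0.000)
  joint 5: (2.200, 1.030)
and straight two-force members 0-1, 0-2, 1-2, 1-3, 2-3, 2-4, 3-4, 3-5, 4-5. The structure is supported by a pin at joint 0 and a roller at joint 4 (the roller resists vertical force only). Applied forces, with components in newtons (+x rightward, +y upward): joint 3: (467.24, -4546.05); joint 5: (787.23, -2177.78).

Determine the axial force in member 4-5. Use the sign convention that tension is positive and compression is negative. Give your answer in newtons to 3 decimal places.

-2310.693

N=6 nodes, M=9 members, R=3 reactions → 2N=12, M+R=12
member 0 (0-1): L=1.1135, (cx,cy)=(0.4113,0.9115)
member 1 (0-2): L=0.9150, (cx,cy)=(1.0000,0.0000)
member 2 (1-2): L=1.1131, (cx,cy)=(0.4106,-0.9118)
member 3 (1-3): L=0.9193, (cx,cy)=(0.9996,0.0272)
member 4 (2-3): L=1.1380, (cx,cy)=(0.4060,0.9139)
member 5 (2-4): L=0.8910, (cx,cy)=(1.0000,0.0000)
member 6 (3-4): L=1.1250, (cx,cy)=(0.3813,-0.9244)
member 7 (3-5): L=0.8231, (cx,cy)=(0.9999,-0.0121)
member 8 (4-5): L=1.1028, (cx,cy)=(0.3573,0.9340)
solve A·x = −loads:
  F[0-1] = +124.2680 N (tension)
  F[0-2] = +1203.3588 N (tension)
  F[1-2] = -121.2127 N (compression)
  F[1-3] = +100.9125 N (tension)
  F[2-3] = +120.9412 N (tension)
  F[2-4] = +1104.4956 N (tension)
  F[3-4] = -5061.3603 N (compression)
  F[3-5] = +1612.9066 N (tension)
  F[4-5] = -2310.6929 N (compression)
  Rx@0 = -1254.4700 N
  Ry@0 = -113.2704 N
  Ry@4 = +6837.1004 N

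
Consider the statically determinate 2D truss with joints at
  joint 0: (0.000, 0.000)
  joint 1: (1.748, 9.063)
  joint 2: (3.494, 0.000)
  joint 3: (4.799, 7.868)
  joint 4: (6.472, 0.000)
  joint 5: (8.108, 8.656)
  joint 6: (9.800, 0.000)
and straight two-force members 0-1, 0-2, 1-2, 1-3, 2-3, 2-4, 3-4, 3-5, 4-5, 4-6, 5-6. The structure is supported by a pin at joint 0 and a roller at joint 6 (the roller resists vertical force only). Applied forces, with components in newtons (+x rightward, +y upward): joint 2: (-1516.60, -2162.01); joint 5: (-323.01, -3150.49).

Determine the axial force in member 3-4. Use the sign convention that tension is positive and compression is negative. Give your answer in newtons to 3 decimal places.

N=7 nodes, M=11 members, R=3 reactions → 2N=14, M+R=14
member 0 (0-1): L=9.2300, (cx,cy)=(0.1894,0.9819)
member 1 (0-2): L=3.4940, (cx,cy)=(1.0000,0.0000)
member 2 (1-2): L=9.2297, (cx,cy)=(0.1892,-0.9819)
member 3 (1-3): L=3.2767, (cx,cy)=(0.9311,-0.3647)
member 4 (2-3): L=7.9755, (cx,cy)=(0.1636,0.9865)
member 5 (2-4): L=2.9780, (cx,cy)=(1.0000,0.0000)
member 6 (3-4): L=8.0439, (cx,cy)=(0.2080,-0.9781)
member 7 (3-5): L=3.4015, (cx,cy)=(0.9728,0.2317)
member 8 (4-5): L=8.8092, (cx,cy)=(0.1857,0.9826)
member 9 (4-6): L=3.3280, (cx,cy)=(1.0000,0.0000)
member 10 (5-6): L=8.8198, (cx,cy)=(0.1918,-0.9814)
solve A·x = −loads:
  F[0-1] = -2261.3551 N (compression)
  F[0-2] = -1411.3505 N (compression)
  F[1-2] = +2630.5802 N (tension)
  F[1-3] = -994.3813 N (compression)
  F[2-3] = -426.8245 N (compression)
  F[2-4] = +672.7237 N (tension)
  F[3-4] = -173.8899 N (compression)
  F[3-5] = -986.4007 N (compression)
  F[4-5] = +173.0986 N (tension)
  F[4-6] = +604.4106 N (tension)
  F[5-6] = -3150.5862 N (compression)
  Rx@0 = +1839.6100 N
  Ry@0 = +2220.4325 N
  Ry@6 = +3092.0675 N

-173.890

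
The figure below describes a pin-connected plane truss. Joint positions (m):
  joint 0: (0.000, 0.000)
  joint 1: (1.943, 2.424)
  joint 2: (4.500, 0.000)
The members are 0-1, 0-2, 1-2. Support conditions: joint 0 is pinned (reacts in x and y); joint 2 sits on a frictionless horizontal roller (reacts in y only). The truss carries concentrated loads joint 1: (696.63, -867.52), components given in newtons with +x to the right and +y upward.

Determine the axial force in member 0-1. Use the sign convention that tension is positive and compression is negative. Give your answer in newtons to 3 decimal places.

-150.836

N=3 nodes, M=3 members, R=3 reactions → 2N=6, M+R=6
member 0 (0-1): L=3.1066, (cx,cy)=(0.6254,0.7803)
member 1 (0-2): L=4.5000, (cx,cy)=(1.0000,0.0000)
member 2 (1-2): L=3.5234, (cx,cy)=(0.7257,-0.6880)
solve A·x = −loads:
  F[0-1] = -150.8356 N (compression)
  F[0-2] = +790.9687 N (tension)
  F[1-2] = -1089.8956 N (compression)
  Rx@0 = -696.6300 N
  Ry@0 = +117.6928 N
  Ry@2 = +749.8272 N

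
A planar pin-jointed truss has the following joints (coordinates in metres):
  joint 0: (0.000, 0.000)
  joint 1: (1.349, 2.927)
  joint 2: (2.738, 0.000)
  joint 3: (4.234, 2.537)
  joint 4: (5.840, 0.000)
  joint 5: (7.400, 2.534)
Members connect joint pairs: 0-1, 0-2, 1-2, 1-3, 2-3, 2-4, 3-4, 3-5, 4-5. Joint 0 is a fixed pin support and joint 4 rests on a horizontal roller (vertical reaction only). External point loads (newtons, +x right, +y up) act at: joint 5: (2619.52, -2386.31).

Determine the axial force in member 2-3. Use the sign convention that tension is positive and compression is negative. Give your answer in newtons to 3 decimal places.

2337.810

N=6 nodes, M=9 members, R=3 reactions → 2N=12, M+R=12
member 0 (0-1): L=3.2229, (cx,cy)=(0.4186,0.9082)
member 1 (0-2): L=2.7380, (cx,cy)=(1.0000,0.0000)
member 2 (1-2): L=3.2399, (cx,cy)=(0.4287,-0.9034)
member 3 (1-3): L=2.9112, (cx,cy)=(0.9910,-0.1340)
member 4 (2-3): L=2.9452, (cx,cy)=(0.5079,0.8614)
member 5 (2-4): L=3.1020, (cx,cy)=(1.0000,0.0000)
member 6 (3-4): L=3.0026, (cx,cy)=(0.5349,-0.8449)
member 7 (3-5): L=3.1660, (cx,cy)=(1.0000,-0.0009)
member 8 (4-5): L=2.9757, (cx,cy)=(0.5242,0.8516)
solve A·x = −loads:
  F[0-1] = +1953.4092 N (tension)
  F[0-2] = +1801.8889 N (tension)
  F[1-2] = -2229.0152 N (compression)
  F[1-3] = +1789.3905 N (tension)
  F[2-3] = +2337.8103 N (tension)
  F[2-4] = -341.2083 N (compression)
  F[3-4] = -2104.2240 N (compression)
  F[3-5] = +4086.2161 N (tension)
  F[4-5] = -2797.7139 N (compression)
  Rx@0 = -2619.5200 N
  Ry@0 = -1774.0595 N
  Ry@4 = +4160.3695 N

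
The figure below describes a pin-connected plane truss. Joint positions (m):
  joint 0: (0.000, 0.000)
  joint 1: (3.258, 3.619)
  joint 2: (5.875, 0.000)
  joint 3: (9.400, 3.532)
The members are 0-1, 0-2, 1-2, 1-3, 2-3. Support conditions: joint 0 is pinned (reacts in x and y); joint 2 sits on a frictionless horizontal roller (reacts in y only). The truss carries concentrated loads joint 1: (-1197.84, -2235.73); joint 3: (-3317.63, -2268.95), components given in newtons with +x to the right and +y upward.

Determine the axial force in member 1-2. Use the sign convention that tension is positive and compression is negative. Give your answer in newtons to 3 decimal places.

N=4 nodes, M=5 members, R=3 reactions → 2N=8, M+R=8
member 0 (0-1): L=4.8695, (cx,cy)=(0.6691,0.7432)
member 1 (0-2): L=5.8750, (cx,cy)=(1.0000,0.0000)
member 2 (1-2): L=4.4661, (cx,cy)=(0.5860,-0.8103)
member 3 (1-3): L=6.1426, (cx,cy)=(0.9999,-0.0142)
member 4 (2-3): L=4.9901, (cx,cy)=(0.7064,0.7078)
solve A·x = −loads:
  F[0-1] = -3184.7713 N (compression)
  F[0-2] = -2384.6451 N (compression)
  F[1-2] = +180.0613 N (tension)
  F[1-3] = -1038.6001 N (compression)
  F[2-3] = -3226.3843 N (compression)
  Rx@0 = +4515.4700 N
  Ry@0 = +2366.9292 N
  Ry@2 = +2137.7508 N

180.061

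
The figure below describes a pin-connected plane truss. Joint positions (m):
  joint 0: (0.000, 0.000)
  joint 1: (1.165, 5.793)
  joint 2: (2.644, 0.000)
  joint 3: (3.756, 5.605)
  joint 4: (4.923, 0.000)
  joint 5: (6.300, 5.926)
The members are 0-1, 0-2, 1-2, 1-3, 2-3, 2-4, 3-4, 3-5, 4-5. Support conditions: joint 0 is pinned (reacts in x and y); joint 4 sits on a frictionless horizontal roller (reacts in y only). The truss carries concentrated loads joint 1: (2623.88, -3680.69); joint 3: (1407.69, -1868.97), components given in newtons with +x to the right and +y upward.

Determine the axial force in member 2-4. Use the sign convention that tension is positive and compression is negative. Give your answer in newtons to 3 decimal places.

N=6 nodes, M=9 members, R=3 reactions → 2N=12, M+R=12
member 0 (0-1): L=5.9090, (cx,cy)=(0.1972,0.9804)
member 1 (0-2): L=2.6440, (cx,cy)=(1.0000,0.0000)
member 2 (1-2): L=5.9788, (cx,cy)=(0.2474,-0.9689)
member 3 (1-3): L=2.5978, (cx,cy)=(0.9974,-0.0724)
member 4 (2-3): L=5.7142, (cx,cy)=(0.1946,0.9809)
member 5 (2-4): L=2.2790, (cx,cy)=(1.0000,0.0000)
member 6 (3-4): L=5.7252, (cx,cy)=(0.2038,-0.9790)
member 7 (3-5): L=2.5642, (cx,cy)=(0.9921,0.1252)
member 8 (4-5): L=6.0839, (cx,cy)=(0.2263,0.9740)
solve A·x = −loads:
  F[0-1] = +1466.3437 N (tension)
  F[0-2] = +3742.4694 N (tension)
  F[1-2] = -5203.9888 N (compression)
  F[1-3] = -1050.2056 N (compression)
  F[2-3] = +5140.5247 N (tension)
  F[2-4] = +1454.7883 N (tension)
  F[3-4] = -7137.0639 N (compression)
  F[3-5] = -0.0000 N (compression)
  F[4-5] = +0.0000 N (tension)
  Rx@0 = -4031.5700 N
  Ry@0 = -1437.5621 N
  Ry@4 = +6987.2221 N

1454.788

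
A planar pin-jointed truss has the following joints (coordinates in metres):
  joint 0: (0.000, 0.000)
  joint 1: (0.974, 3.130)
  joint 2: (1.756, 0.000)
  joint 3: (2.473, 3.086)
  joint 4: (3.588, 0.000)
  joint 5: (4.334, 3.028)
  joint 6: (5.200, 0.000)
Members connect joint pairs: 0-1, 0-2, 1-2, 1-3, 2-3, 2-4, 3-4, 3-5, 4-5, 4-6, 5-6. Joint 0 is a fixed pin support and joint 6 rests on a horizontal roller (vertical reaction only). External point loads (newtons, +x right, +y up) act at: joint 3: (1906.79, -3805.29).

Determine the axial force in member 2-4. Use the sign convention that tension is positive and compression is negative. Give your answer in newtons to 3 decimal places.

N=7 nodes, M=11 members, R=3 reactions → 2N=14, M+R=14
member 0 (0-1): L=3.2780, (cx,cy)=(0.2971,0.9548)
member 1 (0-2): L=1.7560, (cx,cy)=(1.0000,0.0000)
member 2 (1-2): L=3.2262, (cx,cy)=(0.2424,-0.9702)
member 3 (1-3): L=1.4996, (cx,cy)=(0.9996,-0.0293)
member 4 (2-3): L=3.1682, (cx,cy)=(0.2263,0.9741)
member 5 (2-4): L=1.8320, (cx,cy)=(1.0000,0.0000)
member 6 (3-4): L=3.2813, (cx,cy)=(0.3398,-0.9405)
member 7 (3-5): L=1.8619, (cx,cy)=(0.9995,-0.0312)
member 8 (4-5): L=3.1185, (cx,cy)=(0.2392,0.9710)
member 9 (4-6): L=1.6120, (cx,cy)=(1.0000,0.0000)
member 10 (5-6): L=3.1494, (cx,cy)=(0.2750,-0.9615)
solve A·x = −loads:
  F[0-1] = -904.8402 N (compression)
  F[0-2] = +2175.6437 N (tension)
  F[1-2] = +905.3053 N (tension)
  F[1-3] = -488.5007 N (compression)
  F[2-3] = -901.7028 N (compression)
  F[2-4] = +2599.1461 N (tension)
  F[3-4] = -3075.9196 N (compression)
  F[3-5] = -1554.6748 N (compression)
  F[4-5] = +2979.3863 N (tension)
  F[4-6] = +841.2082 N (tension)
  F[5-6] = -3059.2422 N (compression)
  Rx@0 = -1906.7900 N
  Ry@0 = +863.9754 N
  Ry@6 = +2941.3146 N

2599.146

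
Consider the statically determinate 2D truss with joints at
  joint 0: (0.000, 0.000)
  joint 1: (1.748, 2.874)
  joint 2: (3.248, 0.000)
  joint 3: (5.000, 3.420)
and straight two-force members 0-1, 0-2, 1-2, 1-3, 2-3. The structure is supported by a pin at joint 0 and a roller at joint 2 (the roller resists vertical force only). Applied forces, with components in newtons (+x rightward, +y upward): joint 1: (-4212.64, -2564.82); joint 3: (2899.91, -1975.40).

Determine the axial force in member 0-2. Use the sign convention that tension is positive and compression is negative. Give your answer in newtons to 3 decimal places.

N=4 nodes, M=5 members, R=3 reactions → 2N=8, M+R=8
member 0 (0-1): L=3.3638, (cx,cy)=(0.5196,0.8544)
member 1 (0-2): L=3.2480, (cx,cy)=(1.0000,0.0000)
member 2 (1-2): L=3.2419, (cx,cy)=(0.4627,-0.8865)
member 3 (1-3): L=3.2975, (cx,cy)=(0.9862,0.1656)
member 4 (2-3): L=3.8426, (cx,cy)=(0.4559,0.8900)
solve A·x = −loads:
  F[0-1] = -928.1922 N (compression)
  F[0-2] = -830.3994 N (compression)
  F[1-2] = -1188.0093 N (compression)
  F[1-3] = +4339.8982 N (tension)
  F[2-3] = -3026.9200 N (compression)
  Rx@0 = +1312.7300 N
  Ry@0 = +793.0309 N
  Ry@2 = +3747.1891 N

-830.399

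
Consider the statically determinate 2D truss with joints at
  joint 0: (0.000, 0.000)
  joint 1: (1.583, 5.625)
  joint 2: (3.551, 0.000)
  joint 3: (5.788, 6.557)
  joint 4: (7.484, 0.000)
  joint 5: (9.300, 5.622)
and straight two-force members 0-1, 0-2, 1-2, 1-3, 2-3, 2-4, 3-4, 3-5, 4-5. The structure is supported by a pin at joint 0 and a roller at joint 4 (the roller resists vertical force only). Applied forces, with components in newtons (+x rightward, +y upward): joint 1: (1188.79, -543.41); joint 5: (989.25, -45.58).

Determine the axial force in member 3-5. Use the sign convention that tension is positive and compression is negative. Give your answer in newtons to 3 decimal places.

956.673

N=6 nodes, M=9 members, R=3 reactions → 2N=12, M+R=12
member 0 (0-1): L=5.8435, (cx,cy)=(0.2709,0.9626)
member 1 (0-2): L=3.5510, (cx,cy)=(1.0000,0.0000)
member 2 (1-2): L=5.9593, (cx,cy)=(0.3302,-0.9439)
member 3 (1-3): L=4.3070, (cx,cy)=(0.9763,0.2164)
member 4 (2-3): L=6.9281, (cx,cy)=(0.3229,0.9464)
member 5 (2-4): L=3.9330, (cx,cy)=(1.0000,0.0000)
member 6 (3-4): L=6.7728, (cx,cy)=(0.2504,-0.9681)
member 7 (3-5): L=3.6343, (cx,cy)=(0.9663,-0.2573)
member 8 (4-5): L=5.9080, (cx,cy)=(0.3074,0.9516)
solve A·x = −loads:
  F[0-1] = +1266.5769 N (tension)
  F[0-2] = +1834.9253 N (tension)
  F[1-2] = -1917.2928 N (compression)
  F[1-3] = -217.6690 N (compression)
  F[2-3] = +1912.1484 N (tension)
  F[2-4] = +584.3511 N (tension)
  F[3-4] = -2074.8561 N (compression)
  F[3-5] = +956.6733 N (tension)
  F[4-5] = +210.7448 N (tension)
  Rx@0 = -2178.0400 N
  Ry@0 = -1219.2167 N
  Ry@4 = +1808.2067 N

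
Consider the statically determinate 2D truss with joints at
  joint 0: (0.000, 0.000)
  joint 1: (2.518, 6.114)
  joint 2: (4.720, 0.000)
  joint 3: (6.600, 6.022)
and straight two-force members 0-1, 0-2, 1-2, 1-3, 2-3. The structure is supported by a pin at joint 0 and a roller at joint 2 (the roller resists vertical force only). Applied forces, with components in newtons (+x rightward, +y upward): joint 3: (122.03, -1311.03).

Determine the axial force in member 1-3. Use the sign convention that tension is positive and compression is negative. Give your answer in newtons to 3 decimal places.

N=4 nodes, M=5 members, R=3 reactions → 2N=8, M+R=8
member 0 (0-1): L=6.6122, (cx,cy)=(0.3808,0.9247)
member 1 (0-2): L=4.7200, (cx,cy)=(1.0000,0.0000)
member 2 (1-2): L=6.4984, (cx,cy)=(0.3389,-0.9408)
member 3 (1-3): L=4.0830, (cx,cy)=(0.9997,-0.0225)
member 4 (2-3): L=6.3086, (cx,cy)=(0.2980,0.9546)
solve A·x = −loads:
  F[0-1] = +733.1199 N (tension)
  F[0-2] = -157.1499 N (compression)
  F[1-2] = -733.1454 N (compression)
  F[1-3] = +527.7404 N (tension)
  F[2-3] = -1360.9753 N (compression)
  Rx@0 = -122.0300 N
  Ry@0 = -677.8816 N
  Ry@2 = +1988.9116 N

527.740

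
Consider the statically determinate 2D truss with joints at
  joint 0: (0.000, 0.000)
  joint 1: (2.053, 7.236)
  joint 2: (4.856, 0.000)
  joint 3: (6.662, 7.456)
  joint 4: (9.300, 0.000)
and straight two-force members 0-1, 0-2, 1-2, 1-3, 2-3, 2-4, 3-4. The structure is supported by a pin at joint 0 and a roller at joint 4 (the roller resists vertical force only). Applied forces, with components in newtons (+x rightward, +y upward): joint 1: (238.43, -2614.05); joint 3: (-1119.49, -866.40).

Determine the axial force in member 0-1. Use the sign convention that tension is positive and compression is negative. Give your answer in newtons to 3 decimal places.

-3112.957

N=5 nodes, M=7 members, R=3 reactions → 2N=10, M+R=10
member 0 (0-1): L=7.5216, (cx,cy)=(0.2729,0.9620)
member 1 (0-2): L=4.8560, (cx,cy)=(1.0000,0.0000)
member 2 (1-2): L=7.7599, (cx,cy)=(0.3612,-0.9325)
member 3 (1-3): L=4.6142, (cx,cy)=(0.9989,0.0477)
member 4 (2-3): L=7.6716, (cx,cy)=(0.2354,0.9719)
member 5 (2-4): L=4.4440, (cx,cy)=(1.0000,0.0000)
member 6 (3-4): L=7.9089, (cx,cy)=(0.3335,-0.9427)
solve A·x = −loads:
  F[0-1] = -3112.9570 N (compression)
  F[0-2] = -31.3873 N (compression)
  F[1-2] = +346.1709 N (tension)
  F[1-3] = -1214.5260 N (compression)
  F[2-3] = -332.1328 N (compression)
  F[2-4] = +171.8433 N (tension)
  F[3-4] = -515.1987 N (compression)
  Rx@0 = +881.0600 N
  Ry@0 = +2994.7550 N
  Ry@4 = +485.6950 N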